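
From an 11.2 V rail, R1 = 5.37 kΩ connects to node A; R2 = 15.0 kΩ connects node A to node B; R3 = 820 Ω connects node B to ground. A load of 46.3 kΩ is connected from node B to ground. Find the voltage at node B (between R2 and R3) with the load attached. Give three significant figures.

V ≈ 0.426 V

At node B, R3 is in parallel with the load: R3‖R_L = 805.7 Ω.
Below node A the resistance is R2 + (R3‖R_L) = 15810 Ω, so V_A = 11.2 × 15810/21180 = 8.360 V.
Then V_B = V_A × (R3‖R_L)/(R2 + R3‖R_L) = 8.360 × 805.7/15810 = 0.426 V.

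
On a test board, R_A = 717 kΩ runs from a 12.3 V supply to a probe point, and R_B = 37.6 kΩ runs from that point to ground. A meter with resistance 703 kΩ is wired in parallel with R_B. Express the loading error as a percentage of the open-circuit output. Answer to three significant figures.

The divider's output (Thévenin) resistance is R_A‖R_B = 35.73 kΩ.
Fractional drop under load = R_th/(R_th + R_L) = 35.73 / (35.73 + 703) = 0.04836.
So the output falls by 4.84 %.

4.84 %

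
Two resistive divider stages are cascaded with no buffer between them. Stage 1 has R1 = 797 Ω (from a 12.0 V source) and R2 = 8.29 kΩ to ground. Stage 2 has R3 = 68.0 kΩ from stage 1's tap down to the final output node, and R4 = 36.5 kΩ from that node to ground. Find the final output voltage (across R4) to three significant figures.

V_out ≈ 3.80 V

Stage 2 presents R3+R4 = 104500 Ω as a load on stage 1's tap.
Stage 1's lower leg becomes R2‖(R3+R4) = 7681 Ω, so V_mid = 12.0 × 7681/8478 = 10.87 V.
Stage 2 is itself unloaded: V_out = V_mid × R4/(R3+R4) = 10.87 × 36500/104500 = 3.80 V.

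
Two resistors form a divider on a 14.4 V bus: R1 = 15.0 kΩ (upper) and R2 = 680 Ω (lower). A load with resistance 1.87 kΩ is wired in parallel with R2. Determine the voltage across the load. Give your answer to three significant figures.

V_out ≈ 0.463 V

The load sits in parallel with R2: R2‖R_L = (680 × 1870) / (680 + 1870) = 498.7 Ω.
V_out = 14.4 × 498.7 / (15000 + 498.7) = 14.4 × 498.7/15500 = 0.463 V.
(Unloaded it would have been 0.624 V.)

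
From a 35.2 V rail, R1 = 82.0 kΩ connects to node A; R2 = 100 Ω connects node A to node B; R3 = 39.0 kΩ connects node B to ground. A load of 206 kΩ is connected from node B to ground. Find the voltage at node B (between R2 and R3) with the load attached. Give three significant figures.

V ≈ 10.0 V

At node B, R3 is in parallel with the load: R3‖R_L = 32790 Ω.
Below node A the resistance is R2 + (R3‖R_L) = 32890 Ω, so V_A = 35.2 × 32890/114900 = 10.08 V.
Then V_B = V_A × (R3‖R_L)/(R2 + R3‖R_L) = 10.08 × 32790/32890 = 10.0 V.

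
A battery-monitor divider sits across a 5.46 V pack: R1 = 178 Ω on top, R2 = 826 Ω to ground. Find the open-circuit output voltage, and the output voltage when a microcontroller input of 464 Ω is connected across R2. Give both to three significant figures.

Unloaded: 4.49 V; loaded: 3.41 V

Open-circuit: V = 5.46 × 826/(178 + 826) = 4.49 V.
With the load, R2 becomes R2‖R_L = 297.1 Ω, so V = 5.46 × 297.1/475.1 = 3.41 V.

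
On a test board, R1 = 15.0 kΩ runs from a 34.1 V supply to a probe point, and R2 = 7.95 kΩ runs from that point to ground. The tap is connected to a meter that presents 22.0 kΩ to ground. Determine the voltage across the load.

The load sits in parallel with R2: R2‖R_L = (7.95 × 22.0) / (7.95 + 22.0) = 5.840 kΩ.
V_out = 34.1 × 5.840 / (15.0 + 5.840) = 34.1 × 5.840/20.84 = 9.56 V.

V_out ≈ 9.56 V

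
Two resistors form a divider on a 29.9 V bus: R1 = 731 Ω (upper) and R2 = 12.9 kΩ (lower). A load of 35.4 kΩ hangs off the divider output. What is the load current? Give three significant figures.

I_L ≈ 0.784 mA

R2‖R_L = 9455 Ω; V_out = 29.9 × 9455/10190 = 27.75 V.
I_L = V_out / R_L = 27.75 / 35.4 kΩ = 0.784 mA.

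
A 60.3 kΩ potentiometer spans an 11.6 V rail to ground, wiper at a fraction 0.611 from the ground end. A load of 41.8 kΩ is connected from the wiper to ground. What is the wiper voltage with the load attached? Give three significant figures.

V ≈ 5.28 V

The wiper splits the pot into (1−α)R = 23.46 kΩ above and αR = 36.84 kΩ below.
Lower section ‖ load = 19.58 kΩ.
V_wiper = 11.6 × 19.58/(23.46 + 19.58) = 5.28 V.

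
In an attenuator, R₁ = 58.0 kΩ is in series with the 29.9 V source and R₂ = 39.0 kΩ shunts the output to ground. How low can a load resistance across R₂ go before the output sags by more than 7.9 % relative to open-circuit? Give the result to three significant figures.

Output resistance R_th = R₁‖R₂ = (58.0 × 39.0)/97.00 = 23.32 kΩ.
The fractional drop is R_th/(R_th + R_L); requiring this ≤ 0.0790 gives R_L ≥ R_th(1/0.0790 − 1) = 23.32 × 11.66 = 272 kΩ.

R_L(min) ≈ 272 kΩ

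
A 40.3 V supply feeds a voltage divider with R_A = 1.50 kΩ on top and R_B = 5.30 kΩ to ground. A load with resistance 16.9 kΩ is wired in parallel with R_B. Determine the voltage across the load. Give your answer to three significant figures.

V_out ≈ 29.4 V

The load sits in parallel with R_B: R_B‖R_L = (5.30 × 16.9) / (5.30 + 16.9) = 4.035 kΩ.
V_out = 40.3 × 4.035 / (1.50 + 4.035) = 40.3 × 4.035/5.535 = 29.4 V.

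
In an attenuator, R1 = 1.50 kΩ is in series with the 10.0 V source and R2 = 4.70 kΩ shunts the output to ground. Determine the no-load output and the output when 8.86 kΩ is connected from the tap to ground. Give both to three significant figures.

Open-circuit: V = 10.0 × 4.70/(1.50 + 4.70) = 7.58 V.
With the load, R2 becomes R2‖R_L = 3.071 kΩ, so V = 10.0 × 3.071/4.571 = 6.72 V.

Unloaded: 7.58 V; loaded: 6.72 V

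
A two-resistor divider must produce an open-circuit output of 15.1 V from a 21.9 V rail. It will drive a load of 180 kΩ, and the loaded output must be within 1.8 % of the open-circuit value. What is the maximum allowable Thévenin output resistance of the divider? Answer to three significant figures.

R_th ≤ 3.30 kΩ

Loading drop = R_th/(R_th + R_L) ≤ 0.0180, so R_th ≤ R_L · ε/(1−ε) = 180 kΩ × 0.0180/0.9820 = 3.30 kΩ.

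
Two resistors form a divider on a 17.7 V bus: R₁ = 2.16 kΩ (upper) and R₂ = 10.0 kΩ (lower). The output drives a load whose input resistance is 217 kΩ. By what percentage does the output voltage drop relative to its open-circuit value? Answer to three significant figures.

The divider's output (Thévenin) resistance is R₁‖R₂ = 1.776 kΩ.
Fractional drop under load = R_th/(R_th + R_L) = 1.776 / (1.776 + 217) = 0.008119.
So the output falls by 0.812 %.

0.812 %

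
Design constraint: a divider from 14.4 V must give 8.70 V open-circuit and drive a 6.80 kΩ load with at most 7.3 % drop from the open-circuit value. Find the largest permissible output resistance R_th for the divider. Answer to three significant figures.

Loading drop = R_th/(R_th + R_L) ≤ 0.0730, so R_th ≤ R_L · ε/(1−ε) = 6.80 kΩ × 0.0730/0.9270 = 535 Ω.
(Any R1, R2 with R2/(R1+R2) = 0.604 and R1‖R2 ≤ 535 Ω will meet the spec.)

R_th ≤ 535 Ω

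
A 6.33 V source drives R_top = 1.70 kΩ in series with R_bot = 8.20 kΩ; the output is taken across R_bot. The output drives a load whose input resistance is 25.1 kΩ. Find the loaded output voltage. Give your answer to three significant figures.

V_out ≈ 4.96 V

The load sits in parallel with R_bot: R_bot‖R_L = (8.20 × 25.1) / (8.20 + 25.1) = 6.181 kΩ.
V_out = 6.33 × 6.181 / (1.70 + 6.181) = 6.33 × 6.181/7.881 = 4.96 V.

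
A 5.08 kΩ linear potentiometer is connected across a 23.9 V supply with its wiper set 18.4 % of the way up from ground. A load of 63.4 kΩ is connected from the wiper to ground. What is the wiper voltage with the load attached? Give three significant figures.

The wiper splits the pot into (1−α)R = 4145 Ω above and αR = 934.7 Ω below.
Lower section ‖ load = 921.1 Ω.
V_wiper = 23.9 × 921.1/(4145 + 921.1) = 4.35 V.

V ≈ 4.35 V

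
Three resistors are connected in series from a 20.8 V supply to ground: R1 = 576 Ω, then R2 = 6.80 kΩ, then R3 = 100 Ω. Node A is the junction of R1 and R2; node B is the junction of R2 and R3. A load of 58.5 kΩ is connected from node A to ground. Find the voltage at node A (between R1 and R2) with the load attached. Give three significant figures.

Below node A the series string R2+R3 = 6900 Ω sits in parallel with the 58500 Ω load: 6172 Ω.
V_A = 20.8 × 6172/(576 + 6172) = 19.0 V.

V ≈ 19.0 V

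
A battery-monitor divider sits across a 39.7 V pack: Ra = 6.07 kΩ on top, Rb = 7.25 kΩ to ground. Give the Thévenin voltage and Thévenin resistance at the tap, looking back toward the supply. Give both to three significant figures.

V_th is the open-circuit tap voltage: 39.7 × 7.25/(6.07 + 7.25) = 21.6 V.
With the supply zeroed, Ra and Rb appear in parallel from the tap: R_th = Ra‖Rb = (6.07 × 7.25)/13.32 = 3.30 kΩ.

V_th = 21.6 V, R_th = 3.30 kΩ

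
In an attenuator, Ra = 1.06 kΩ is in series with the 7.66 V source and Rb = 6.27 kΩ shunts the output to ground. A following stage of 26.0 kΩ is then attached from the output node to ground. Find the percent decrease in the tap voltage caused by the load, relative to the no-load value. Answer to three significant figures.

3.37 %

The divider's output (Thévenin) resistance is Ra‖Rb = 0.9067 kΩ.
Fractional drop under load = R_th/(R_th + R_L) = 0.9067 / (0.9067 + 26.0) = 0.03370.
So the output falls by 3.37 %.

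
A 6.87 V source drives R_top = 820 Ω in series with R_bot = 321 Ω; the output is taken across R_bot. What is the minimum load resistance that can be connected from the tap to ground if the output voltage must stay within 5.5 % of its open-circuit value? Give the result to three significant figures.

Output resistance R_th = R_top‖R_bot = (820 × 321)/1141 = 230.7 Ω.
The fractional drop is R_th/(R_th + R_L); requiring this ≤ 0.0550 gives R_L ≥ R_th(1/0.0550 − 1) = 230.7 × 17.18 = 3.96 kΩ.

R_L(min) ≈ 3.96 kΩ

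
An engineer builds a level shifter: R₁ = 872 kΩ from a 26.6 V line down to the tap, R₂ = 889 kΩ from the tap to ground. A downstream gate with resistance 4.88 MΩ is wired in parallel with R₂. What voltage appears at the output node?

The load sits in parallel with R₂: R₂‖R_L = (889 × 4880) / (889 + 4880) = 752.0 kΩ.
V_out = 26.6 × 752.0 / (872 + 752.0) = 26.6 × 752.0/1624 = 12.3 V.

V_out ≈ 12.3 V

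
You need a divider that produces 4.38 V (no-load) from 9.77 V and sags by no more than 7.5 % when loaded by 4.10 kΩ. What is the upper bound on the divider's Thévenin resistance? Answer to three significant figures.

Loading drop = R_th/(R_th + R_L) ≤ 0.0750, so R_th ≤ R_L · ε/(1−ε) = 4.10 kΩ × 0.0750/0.9250 = 332 Ω.
(Any R1, R2 with R2/(R1+R2) = 0.448 and R1‖R2 ≤ 332 Ω will meet the spec.)

R_th ≤ 332 Ω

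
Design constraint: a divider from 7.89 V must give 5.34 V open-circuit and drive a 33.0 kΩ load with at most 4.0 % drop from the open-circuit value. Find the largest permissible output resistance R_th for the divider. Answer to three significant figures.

Loading drop = R_th/(R_th + R_L) ≤ 0.0400, so R_th ≤ R_L · ε/(1−ε) = 33.0 kΩ × 0.0400/0.9600 = 1.38 kΩ.

R_th ≤ 1.38 kΩ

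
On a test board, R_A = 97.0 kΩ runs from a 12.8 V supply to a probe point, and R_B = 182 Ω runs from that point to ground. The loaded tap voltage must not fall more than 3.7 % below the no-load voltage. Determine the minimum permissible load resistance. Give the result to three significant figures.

Output resistance R_th = R_A‖R_B = (97000 × 182)/97180 = 181.7 Ω.
The fractional drop is R_th/(R_th + R_L); requiring this ≤ 0.0370 gives R_L ≥ R_th(1/0.0370 − 1) = 181.7 × 26.03 = 4.73 kΩ.

R_L(min) ≈ 4.73 kΩ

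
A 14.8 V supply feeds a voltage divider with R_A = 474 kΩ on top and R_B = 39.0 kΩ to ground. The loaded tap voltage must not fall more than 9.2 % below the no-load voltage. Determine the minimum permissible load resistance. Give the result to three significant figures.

Output resistance R_th = R_A‖R_B = (474 × 39.0)/513.0 = 36.04 kΩ.
The fractional drop is R_th/(R_th + R_L); requiring this ≤ 0.0920 gives R_L ≥ R_th(1/0.0920 − 1) = 36.04 × 9.870 = 356 kΩ.

R_L(min) ≈ 356 kΩ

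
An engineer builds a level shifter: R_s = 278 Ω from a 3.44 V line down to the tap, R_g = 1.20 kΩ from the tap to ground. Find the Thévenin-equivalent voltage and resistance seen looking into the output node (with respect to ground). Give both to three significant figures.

V_th is the open-circuit tap voltage: 3.44 × 1200/(278 + 1200) = 2.79 V.
With the supply zeroed, R_s and R_g appear in parallel from the tap: R_th = R_s‖R_g = (278 × 1200)/1478 = 226 Ω.

V_th = 2.79 V, R_th = 226 Ω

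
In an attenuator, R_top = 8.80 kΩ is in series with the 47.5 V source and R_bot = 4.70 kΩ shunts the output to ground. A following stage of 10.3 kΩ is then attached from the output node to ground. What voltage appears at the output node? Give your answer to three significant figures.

V_out ≈ 12.7 V

The load sits in parallel with R_bot: R_bot‖R_L = (4.70 × 10.3) / (4.70 + 10.3) = 3.227 kΩ.
V_out = 47.5 × 3.227 / (8.80 + 3.227) = 47.5 × 3.227/12.03 = 12.7 V.
(Unloaded it would have been 16.5 V.)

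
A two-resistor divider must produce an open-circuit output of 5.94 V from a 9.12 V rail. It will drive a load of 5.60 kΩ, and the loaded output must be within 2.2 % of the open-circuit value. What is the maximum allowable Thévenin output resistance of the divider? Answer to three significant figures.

R_th ≤ 126 Ω

Loading drop = R_th/(R_th + R_L) ≤ 0.0220, so R_th ≤ R_L · ε/(1−ε) = 5.60 kΩ × 0.0220/0.9780 = 126 Ω.
(Any R1, R2 with R2/(R1+R2) = 0.651 and R1‖R2 ≤ 126 Ω will meet the spec.)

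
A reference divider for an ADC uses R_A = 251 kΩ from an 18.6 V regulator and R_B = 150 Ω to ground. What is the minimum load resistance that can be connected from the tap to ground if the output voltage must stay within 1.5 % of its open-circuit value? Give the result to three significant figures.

Output resistance R_th = R_A‖R_B = (251000 × 150)/251200 = 149.9 Ω.
The fractional drop is R_th/(R_th + R_L); requiring this ≤ 0.0150 gives R_L ≥ R_th(1/0.0150 − 1) = 149.9 × 65.67 = 9.84 kΩ.

R_L(min) ≈ 9.84 kΩ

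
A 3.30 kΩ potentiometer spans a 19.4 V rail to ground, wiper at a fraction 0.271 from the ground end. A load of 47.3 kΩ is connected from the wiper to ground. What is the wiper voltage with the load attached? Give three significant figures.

V ≈ 5.19 V

The wiper splits the pot into (1−α)R = 2406 Ω above and αR = 894.3 Ω below.
Lower section ‖ load = 877.7 Ω.
V_wiper = 19.4 × 877.7/(2406 + 877.7) = 5.19 V.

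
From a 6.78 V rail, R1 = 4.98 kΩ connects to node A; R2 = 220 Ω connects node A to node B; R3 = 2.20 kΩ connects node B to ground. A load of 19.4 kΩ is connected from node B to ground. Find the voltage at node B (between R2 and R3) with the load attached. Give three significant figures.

V ≈ 1.87 V

At node B, R3 is in parallel with the load: R3‖R_L = 1976 Ω.
Below node A the resistance is R2 + (R3‖R_L) = 2196 Ω, so V_A = 6.78 × 2196/7176 = 2.075 V.
Then V_B = V_A × (R3‖R_L)/(R2 + R3‖R_L) = 2.075 × 1976/2196 = 1.87 V.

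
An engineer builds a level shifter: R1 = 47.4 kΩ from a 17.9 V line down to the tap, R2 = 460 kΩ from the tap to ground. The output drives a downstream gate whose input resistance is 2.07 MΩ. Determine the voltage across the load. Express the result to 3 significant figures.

V_out ≈ 15.9 V

The load sits in parallel with R2: R2‖R_L = (460 × 2070) / (460 + 2070) = 376.4 kΩ.
V_out = 17.9 × 376.4 / (47.4 + 376.4) = 17.9 × 376.4/423.8 = 15.9 V.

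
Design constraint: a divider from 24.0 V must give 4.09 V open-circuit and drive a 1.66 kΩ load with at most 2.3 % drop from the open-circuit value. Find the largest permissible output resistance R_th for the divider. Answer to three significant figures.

R_th ≤ 39.1 Ω

Loading drop = R_th/(R_th + R_L) ≤ 0.0230, so R_th ≤ R_L · ε/(1−ε) = 1.66 kΩ × 0.0230/0.9770 = 39.1 Ω.
(Any R1, R2 with R2/(R1+R2) = 0.170 and R1‖R2 ≤ 39.1 Ω will meet the spec.)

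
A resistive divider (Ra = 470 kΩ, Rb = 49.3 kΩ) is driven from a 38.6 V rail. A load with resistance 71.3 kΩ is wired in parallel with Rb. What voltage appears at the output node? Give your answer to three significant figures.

V_out ≈ 2.25 V

The load sits in parallel with Rb: Rb‖R_L = (49.3 × 71.3) / (49.3 + 71.3) = 29.15 kΩ.
V_out = 38.6 × 29.15 / (470 + 29.15) = 38.6 × 29.15/499.1 = 2.25 V.
(Unloaded it would have been 3.66 V.)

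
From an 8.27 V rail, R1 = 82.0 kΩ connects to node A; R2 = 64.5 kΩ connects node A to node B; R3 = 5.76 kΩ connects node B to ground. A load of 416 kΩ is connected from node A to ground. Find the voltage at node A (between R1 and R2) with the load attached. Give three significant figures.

Below node A the series string R2+R3 = 70.26 kΩ sits in parallel with the 416 kΩ load: 60.11 kΩ.
V_A = 8.27 × 60.11/(82.0 + 60.11) = 3.50 V.

V ≈ 3.50 V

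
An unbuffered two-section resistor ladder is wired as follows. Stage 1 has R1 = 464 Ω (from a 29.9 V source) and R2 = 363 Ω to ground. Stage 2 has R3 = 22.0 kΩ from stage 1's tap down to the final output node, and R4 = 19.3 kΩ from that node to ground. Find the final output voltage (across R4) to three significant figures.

V_out ≈ 6.10 V

Stage 2 presents R3+R4 = 41300 Ω as a load on stage 1's tap.
Stage 1's lower leg becomes R2‖(R3+R4) = 359.8 Ω, so V_mid = 29.9 × 359.8/823.8 = 13.06 V.
Stage 2 is itself unloaded: V_out = V_mid × R4/(R3+R4) = 13.06 × 19300/41300 = 6.10 V.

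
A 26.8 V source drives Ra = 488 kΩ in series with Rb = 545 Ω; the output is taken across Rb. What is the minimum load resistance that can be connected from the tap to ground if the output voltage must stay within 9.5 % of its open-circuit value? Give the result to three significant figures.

Output resistance R_th = Ra‖Rb = (488000 × 545)/488500 = 544.4 Ω.
The fractional drop is R_th/(R_th + R_L); requiring this ≤ 0.0950 gives R_L ≥ R_th(1/0.0950 − 1) = 544.4 × 9.526 = 5.19 kΩ.

R_L(min) ≈ 5.19 kΩ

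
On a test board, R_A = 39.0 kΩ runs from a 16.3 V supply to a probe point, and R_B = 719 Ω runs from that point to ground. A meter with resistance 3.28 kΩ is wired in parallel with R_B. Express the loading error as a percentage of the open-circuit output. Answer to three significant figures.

Unloaded V = 16.3 × 719/39720 = 0.2951 V.
Loaded: R_B‖R_L = 589.7 Ω, giving V = 16.3 × 589.7/39590 = 0.2428 V.
Drop = (0.2951 − 0.2428) / 0.2951 = 17.7 %.

17.7 %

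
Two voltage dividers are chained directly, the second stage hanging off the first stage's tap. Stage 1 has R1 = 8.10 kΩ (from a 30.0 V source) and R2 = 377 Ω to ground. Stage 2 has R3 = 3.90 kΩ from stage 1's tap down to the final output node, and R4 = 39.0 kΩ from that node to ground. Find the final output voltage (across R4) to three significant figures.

Stage 2 presents R3+R4 = 42900 Ω as a load on stage 1's tap.
Stage 1's lower leg becomes R2‖(R3+R4) = 373.7 Ω, so V_mid = 30.0 × 373.7/8474 = 1.323 V.
Stage 2 is itself unloaded: V_out = V_mid × R4/(R3+R4) = 1.323 × 39000/42900 = 1.20 V.

V_out ≈ 1.20 V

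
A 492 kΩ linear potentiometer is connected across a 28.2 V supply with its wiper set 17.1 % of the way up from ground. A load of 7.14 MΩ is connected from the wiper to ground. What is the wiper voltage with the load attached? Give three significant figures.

The wiper splits the pot into (1−α)R = 407.9 kΩ above and αR = 84.13 kΩ below.
Lower section ‖ load = 83.15 kΩ.
V_wiper = 28.2 × 83.15/(407.9 + 83.15) = 4.78 V.

V ≈ 4.78 V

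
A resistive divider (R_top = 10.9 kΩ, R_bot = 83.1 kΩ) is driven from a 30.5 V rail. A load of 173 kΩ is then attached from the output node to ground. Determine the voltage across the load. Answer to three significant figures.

The load sits in parallel with R_bot: R_bot‖R_L = (83.1 × 173) / (83.1 + 173) = 56.14 kΩ.
V_out = 30.5 × 56.14 / (10.9 + 56.14) = 30.5 × 56.14/67.04 = 25.5 V.

V_out ≈ 25.5 V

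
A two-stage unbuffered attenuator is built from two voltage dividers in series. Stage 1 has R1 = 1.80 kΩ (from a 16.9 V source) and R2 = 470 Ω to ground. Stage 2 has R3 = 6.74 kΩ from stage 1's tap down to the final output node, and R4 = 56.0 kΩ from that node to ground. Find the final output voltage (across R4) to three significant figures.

V_out ≈ 3.10 V

Stage 2 presents R3+R4 = 62740 Ω as a load on stage 1's tap.
Stage 1's lower leg becomes R2‖(R3+R4) = 466.5 Ω, so V_mid = 16.9 × 466.5/2267 = 3.478 V.
Stage 2 is itself unloaded: V_out = V_mid × R4/(R3+R4) = 3.478 × 56000/62740 = 3.10 V.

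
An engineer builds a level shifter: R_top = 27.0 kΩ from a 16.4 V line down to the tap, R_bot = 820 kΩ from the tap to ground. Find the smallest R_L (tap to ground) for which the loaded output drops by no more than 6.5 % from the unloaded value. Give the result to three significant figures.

Output resistance R_th = R_top‖R_bot = (27.0 × 820)/847.0 = 26.14 kΩ.
The fractional drop is R_th/(R_th + R_L); requiring this ≤ 0.0650 gives R_L ≥ R_th(1/0.0650 − 1) = 26.14 × 14.38 = 376 kΩ.

R_L(min) ≈ 376 kΩ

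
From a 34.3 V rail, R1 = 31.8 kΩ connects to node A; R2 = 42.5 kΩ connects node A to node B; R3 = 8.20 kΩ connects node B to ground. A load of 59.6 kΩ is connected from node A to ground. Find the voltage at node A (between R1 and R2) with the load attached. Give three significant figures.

V ≈ 15.9 V

Below node A the series string R2+R3 = 50.70 kΩ sits in parallel with the 59.6 kΩ load: 27.40 kΩ.
V_A = 34.3 × 27.40/(31.8 + 27.40) = 15.9 V.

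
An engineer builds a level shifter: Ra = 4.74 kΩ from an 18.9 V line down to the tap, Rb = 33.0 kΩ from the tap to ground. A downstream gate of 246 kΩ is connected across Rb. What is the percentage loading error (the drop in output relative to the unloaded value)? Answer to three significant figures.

1.66 %

The divider's output (Thévenin) resistance is Ra‖Rb = 4.145 kΩ.
Fractional drop under load = R_th/(R_th + R_L) = 4.145 / (4.145 + 246) = 0.01657.
So the output falls by 1.66 %.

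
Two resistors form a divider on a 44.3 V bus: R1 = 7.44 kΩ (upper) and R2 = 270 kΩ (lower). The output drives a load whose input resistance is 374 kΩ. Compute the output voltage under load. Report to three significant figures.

V_out ≈ 42.3 V

The load sits in parallel with R2: R2‖R_L = (270 × 374) / (270 + 374) = 156.8 kΩ.
V_out = 44.3 × 156.8 / (7.44 + 156.8) = 44.3 × 156.8/164.2 = 42.3 V.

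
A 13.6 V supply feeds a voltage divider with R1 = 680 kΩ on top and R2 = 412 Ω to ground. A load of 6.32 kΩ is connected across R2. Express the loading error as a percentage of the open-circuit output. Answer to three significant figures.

6.12 %

The divider's output (Thévenin) resistance is R1‖R2 = 411.8 Ω.
Fractional drop under load = R_th/(R_th + R_L) = 411.8 / (411.8 + 6320) = 0.06117.
So the output falls by 6.12 %.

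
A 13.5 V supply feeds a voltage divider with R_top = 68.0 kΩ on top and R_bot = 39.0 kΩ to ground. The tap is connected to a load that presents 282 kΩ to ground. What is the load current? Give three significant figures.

R_bot‖R_L = 34.26 kΩ; V_out = 13.5 × 34.26/102.3 = 4.523 V.
I_L = V_out / R_L = 4.523 / 282 kΩ = 0.0160 mA.

I_L ≈ 0.0160 mA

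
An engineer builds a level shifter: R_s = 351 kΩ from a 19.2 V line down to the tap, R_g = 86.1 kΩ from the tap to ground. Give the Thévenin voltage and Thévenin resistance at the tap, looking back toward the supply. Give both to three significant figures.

V_th is the open-circuit tap voltage: 19.2 × 86.1/(351 + 86.1) = 3.78 V.
With the supply zeroed, R_s and R_g appear in parallel from the tap: R_th = R_s‖R_g = (351 × 86.1)/437.1 = 69.1 kΩ.

V_th = 3.78 V, R_th = 69.1 kΩ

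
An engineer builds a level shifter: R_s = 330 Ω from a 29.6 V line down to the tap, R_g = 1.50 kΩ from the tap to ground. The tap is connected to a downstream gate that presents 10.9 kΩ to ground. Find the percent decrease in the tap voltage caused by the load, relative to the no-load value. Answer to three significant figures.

The divider's output (Thévenin) resistance is R_s‖R_g = 270.5 Ω.
Fractional drop under load = R_th/(R_th + R_L) = 270.5 / (270.5 + 10900) = 0.02421.
So the output falls by 2.42 %.

2.42 %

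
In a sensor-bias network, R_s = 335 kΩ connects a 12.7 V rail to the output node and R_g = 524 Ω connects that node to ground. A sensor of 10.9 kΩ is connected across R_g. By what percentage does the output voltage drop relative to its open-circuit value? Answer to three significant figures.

4.58 %

The divider's output (Thévenin) resistance is R_s‖R_g = 523.2 Ω.
Fractional drop under load = R_th/(R_th + R_L) = 523.2 / (523.2 + 10900) = 0.04580.
So the output falls by 4.58 %.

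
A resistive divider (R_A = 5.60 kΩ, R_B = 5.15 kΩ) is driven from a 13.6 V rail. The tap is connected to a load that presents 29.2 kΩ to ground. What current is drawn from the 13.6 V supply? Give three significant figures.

R_B‖R_L = 4.378 kΩ, so the source sees R_A + R_B‖R_L = 9.978 kΩ.
I = 13.6 V / 9.978 kΩ = 1.36 mA.

I ≈ 1.36 mA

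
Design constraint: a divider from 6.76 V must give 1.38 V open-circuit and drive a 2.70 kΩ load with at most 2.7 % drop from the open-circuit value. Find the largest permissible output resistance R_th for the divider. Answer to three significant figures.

R_th ≤ 74.9 Ω

Loading drop = R_th/(R_th + R_L) ≤ 0.0270, so R_th ≤ R_L · ε/(1−ε) = 2.70 kΩ × 0.0270/0.9730 = 74.9 Ω.
(Any R1, R2 with R2/(R1+R2) = 0.204 and R1‖R2 ≤ 74.9 Ω will meet the spec.)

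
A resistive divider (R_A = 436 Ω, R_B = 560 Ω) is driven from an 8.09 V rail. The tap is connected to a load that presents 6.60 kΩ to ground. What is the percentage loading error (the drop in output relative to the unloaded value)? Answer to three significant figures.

The divider's output (Thévenin) resistance is R_A‖R_B = 245.1 Ω.
Fractional drop under load = R_th/(R_th + R_L) = 245.1 / (245.1 + 6600) = 0.03581.
So the output falls by 3.58 %.

3.58 %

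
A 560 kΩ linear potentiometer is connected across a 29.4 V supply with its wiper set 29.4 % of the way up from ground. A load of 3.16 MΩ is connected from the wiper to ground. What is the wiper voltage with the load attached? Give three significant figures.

V ≈ 8.34 V

The wiper splits the pot into (1−α)R = 395.4 kΩ above and αR = 164.6 kΩ below.
Lower section ‖ load = 156.5 kΩ.
V_wiper = 29.4 × 156.5/(395.4 + 156.5) = 8.34 V.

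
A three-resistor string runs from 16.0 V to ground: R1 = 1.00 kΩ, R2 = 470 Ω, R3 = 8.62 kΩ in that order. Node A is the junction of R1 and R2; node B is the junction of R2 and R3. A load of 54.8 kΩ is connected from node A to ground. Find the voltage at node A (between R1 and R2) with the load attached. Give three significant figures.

Below node A the series string R2+R3 = 9090 Ω sits in parallel with the 54800 Ω load: 7797 Ω.
V_A = 16.0 × 7797/(1000 + 7797) = 14.2 V.

V ≈ 14.2 V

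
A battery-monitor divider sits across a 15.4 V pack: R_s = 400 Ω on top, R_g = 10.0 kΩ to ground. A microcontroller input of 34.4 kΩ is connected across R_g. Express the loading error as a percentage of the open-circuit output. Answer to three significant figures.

1.11 %

The divider's output (Thévenin) resistance is R_s‖R_g = 384.6 Ω.
Fractional drop under load = R_th/(R_th + R_L) = 384.6 / (384.6 + 34400) = 0.01106.
So the output falls by 1.11 %.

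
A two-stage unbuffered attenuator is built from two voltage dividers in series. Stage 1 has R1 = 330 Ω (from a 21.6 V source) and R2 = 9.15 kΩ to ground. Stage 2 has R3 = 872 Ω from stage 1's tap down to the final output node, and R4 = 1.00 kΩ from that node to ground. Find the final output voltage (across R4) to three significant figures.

V_out ≈ 9.52 V

Stage 2 presents R3+R4 = 1872 Ω as a load on stage 1's tap.
Stage 1's lower leg becomes R2‖(R3+R4) = 1554 Ω, so V_mid = 21.6 × 1554/1884 = 17.82 V.
Stage 2 is itself unloaded: V_out = V_mid × R4/(R3+R4) = 17.82 × 1000/1872 = 9.52 V.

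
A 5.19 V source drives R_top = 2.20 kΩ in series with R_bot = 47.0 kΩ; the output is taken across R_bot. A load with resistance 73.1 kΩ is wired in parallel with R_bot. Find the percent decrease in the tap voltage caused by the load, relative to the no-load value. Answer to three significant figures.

2.79 %

The divider's output (Thévenin) resistance is R_top‖R_bot = 2.102 kΩ.
Fractional drop under load = R_th/(R_th + R_L) = 2.102 / (2.102 + 73.1) = 0.02795.
So the output falls by 2.79 %.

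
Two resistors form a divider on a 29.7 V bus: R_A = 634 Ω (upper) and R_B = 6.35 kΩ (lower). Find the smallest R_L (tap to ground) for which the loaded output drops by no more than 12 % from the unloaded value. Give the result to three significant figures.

Output resistance R_th = R_A‖R_B = (634 × 6350)/6984 = 576.4 Ω.
The fractional drop is R_th/(R_th + R_L); requiring this ≤ 0.120 gives R_L ≥ R_th(1/0.120 − 1) = 576.4 × 7.333 = 4.23 kΩ.

R_L(min) ≈ 4.23 kΩ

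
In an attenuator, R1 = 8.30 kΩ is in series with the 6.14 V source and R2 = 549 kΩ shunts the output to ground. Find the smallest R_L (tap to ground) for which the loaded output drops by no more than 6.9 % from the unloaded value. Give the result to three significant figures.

R_L(min) ≈ 110 kΩ

Output resistance R_th = R1‖R2 = (8.30 × 549)/557.3 = 8.176 kΩ.
The fractional drop is R_th/(R_th + R_L); requiring this ≤ 0.0690 gives R_L ≥ R_th(1/0.0690 − 1) = 8.176 × 13.49 = 110 kΩ.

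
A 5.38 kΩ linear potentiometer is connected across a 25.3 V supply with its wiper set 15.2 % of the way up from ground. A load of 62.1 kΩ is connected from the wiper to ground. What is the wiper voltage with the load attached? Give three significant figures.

The wiper splits the pot into (1−α)R = 4562 Ω above and αR = 817.8 Ω below.
Lower section ‖ load = 807.1 Ω.
V_wiper = 25.3 × 807.1/(4562 + 807.1) = 3.80 V.

V ≈ 3.80 V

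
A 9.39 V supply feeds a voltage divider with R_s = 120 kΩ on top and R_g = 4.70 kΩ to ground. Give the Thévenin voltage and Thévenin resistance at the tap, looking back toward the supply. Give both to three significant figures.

V_th is the open-circuit tap voltage: 9.39 × 4.70/(120 + 4.70) = 0.354 V.
With the supply zeroed, R_s and R_g appear in parallel from the tap: R_th = R_s‖R_g = (120 × 4.70)/124.7 = 4.52 kΩ.

V_th = 0.354 V, R_th = 4.52 kΩ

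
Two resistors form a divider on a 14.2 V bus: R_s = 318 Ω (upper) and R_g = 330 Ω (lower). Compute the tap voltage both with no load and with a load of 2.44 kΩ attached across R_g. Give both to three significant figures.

Open-circuit: V = 14.2 × 330/(318 + 330) = 7.23 V.
With the load, R_g becomes R_g‖R_L = 290.7 Ω, so V = 14.2 × 290.7/608.7 = 6.78 V.

Unloaded: 7.23 V; loaded: 6.78 V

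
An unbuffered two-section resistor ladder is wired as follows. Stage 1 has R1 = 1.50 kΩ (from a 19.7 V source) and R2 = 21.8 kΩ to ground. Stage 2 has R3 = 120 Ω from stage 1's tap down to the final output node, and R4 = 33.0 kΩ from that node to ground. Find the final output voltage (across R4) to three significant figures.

V_out ≈ 17.6 V

Stage 2 presents R3+R4 = 33120 Ω as a load on stage 1's tap.
Stage 1's lower leg becomes R2‖(R3+R4) = 13150 Ω, so V_mid = 19.7 × 13150/14650 = 17.68 V.
Stage 2 is itself unloaded: V_out = V_mid × R4/(R3+R4) = 17.68 × 33000/33120 = 17.6 V.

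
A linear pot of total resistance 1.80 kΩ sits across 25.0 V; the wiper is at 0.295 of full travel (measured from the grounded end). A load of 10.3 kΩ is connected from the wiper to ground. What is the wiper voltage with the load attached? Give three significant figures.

The wiper splits the pot into (1−α)R = 1269 Ω above and αR = 531.0 Ω below.
Lower section ‖ load = 505.0 Ω.
V_wiper = 25.0 × 505.0/(1269 + 505.0) = 7.12 V.

V ≈ 7.12 V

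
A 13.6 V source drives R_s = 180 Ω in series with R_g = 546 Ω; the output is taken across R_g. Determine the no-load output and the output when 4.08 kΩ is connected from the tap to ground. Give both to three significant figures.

Unloaded: 10.2 V; loaded: 9.90 V

Open-circuit: V = 13.6 × 546/(180 + 546) = 10.2 V.
With the load, R_g becomes R_g‖R_L = 481.6 Ω, so V = 13.6 × 481.6/661.6 = 9.90 V.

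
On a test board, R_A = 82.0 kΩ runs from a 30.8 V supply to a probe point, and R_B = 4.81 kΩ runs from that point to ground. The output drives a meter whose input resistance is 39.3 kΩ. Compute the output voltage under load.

V_out ≈ 1.53 V

The load sits in parallel with R_B: R_B‖R_L = (4.81 × 39.3) / (4.81 + 39.3) = 4.285 kΩ.
V_out = 30.8 × 4.285 / (82.0 + 4.285) = 30.8 × 4.285/86.29 = 1.53 V.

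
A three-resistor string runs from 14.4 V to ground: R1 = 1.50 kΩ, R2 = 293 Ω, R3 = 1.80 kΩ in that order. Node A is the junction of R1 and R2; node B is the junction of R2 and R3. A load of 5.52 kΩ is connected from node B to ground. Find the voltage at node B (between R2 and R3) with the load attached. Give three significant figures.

At node B, R3 is in parallel with the load: R3‖R_L = 1357 Ω.
Below node A the resistance is R2 + (R3‖R_L) = 1650 Ω, so V_A = 14.4 × 1650/3150 = 7.544 V.
Then V_B = V_A × (R3‖R_L)/(R2 + R3‖R_L) = 7.544 × 1357/1650 = 6.20 V.

V ≈ 6.20 V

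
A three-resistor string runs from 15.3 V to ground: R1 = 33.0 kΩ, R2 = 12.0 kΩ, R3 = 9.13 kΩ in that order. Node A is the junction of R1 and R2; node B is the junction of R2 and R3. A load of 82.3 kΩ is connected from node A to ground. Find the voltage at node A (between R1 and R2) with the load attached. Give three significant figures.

Below node A the series string R2+R3 = 21.13 kΩ sits in parallel with the 82.3 kΩ load: 16.81 kΩ.
V_A = 15.3 × 16.81/(33.0 + 16.81) = 5.16 V.

V ≈ 5.16 V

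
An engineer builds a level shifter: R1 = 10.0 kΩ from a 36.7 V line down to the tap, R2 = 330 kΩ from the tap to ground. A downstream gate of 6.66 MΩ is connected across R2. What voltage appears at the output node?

V_out ≈ 35.6 V

The load sits in parallel with R2: R2‖R_L = (330 × 6660) / (330 + 6660) = 314.4 kΩ.
V_out = 36.7 × 314.4 / (10.0 + 314.4) = 36.7 × 314.4/324.4 = 35.6 V.
(Unloaded it would have been 35.6 V.)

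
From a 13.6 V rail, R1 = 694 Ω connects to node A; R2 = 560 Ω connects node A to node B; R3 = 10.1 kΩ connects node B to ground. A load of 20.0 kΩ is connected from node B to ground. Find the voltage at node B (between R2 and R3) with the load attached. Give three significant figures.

V ≈ 11.5 V

At node B, R3 is in parallel with the load: R3‖R_L = 6711 Ω.
Below node A the resistance is R2 + (R3‖R_L) = 7271 Ω, so V_A = 13.6 × 7271/7965 = 12.42 V.
Then V_B = V_A × (R3‖R_L)/(R2 + R3‖R_L) = 12.42 × 6711/7271 = 11.5 V.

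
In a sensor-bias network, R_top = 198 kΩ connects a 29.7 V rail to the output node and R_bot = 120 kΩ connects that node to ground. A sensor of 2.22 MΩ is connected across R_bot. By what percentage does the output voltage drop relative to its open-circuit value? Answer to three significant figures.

3.26 %

The divider's output (Thévenin) resistance is R_top‖R_bot = 74.72 kΩ.
Fractional drop under load = R_th/(R_th + R_L) = 74.72 / (74.72 + 2220) = 0.03256.
So the output falls by 3.26 %.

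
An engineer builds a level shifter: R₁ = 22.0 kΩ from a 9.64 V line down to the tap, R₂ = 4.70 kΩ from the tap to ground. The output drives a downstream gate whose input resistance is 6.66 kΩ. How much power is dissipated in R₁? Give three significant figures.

P ≈ 3.34 mW

Total resistance from the source is R₁ + (R₂‖R_L) = 24.76 kΩ, so I = 9.64/24.76 kΩ = 0.3894 mA.
P = I²·R₁ = (0.3894 mA)² × 22.0 kΩ = 3.34 mW.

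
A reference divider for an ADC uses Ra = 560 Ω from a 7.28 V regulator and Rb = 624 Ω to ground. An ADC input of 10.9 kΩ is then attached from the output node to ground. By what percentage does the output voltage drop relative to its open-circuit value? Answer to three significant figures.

2.64 %

The divider's output (Thévenin) resistance is Ra‖Rb = 295.1 Ω.
Fractional drop under load = R_th/(R_th + R_L) = 295.1 / (295.1 + 10900) = 0.02636.
So the output falls by 2.64 %.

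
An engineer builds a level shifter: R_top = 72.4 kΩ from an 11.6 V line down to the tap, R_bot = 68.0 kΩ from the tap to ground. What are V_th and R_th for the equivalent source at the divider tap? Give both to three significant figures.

V_th is the open-circuit tap voltage: 11.6 × 68.0/(72.4 + 68.0) = 5.62 V.
With the supply zeroed, R_top and R_bot appear in parallel from the tap: R_th = R_top‖R_bot = (72.4 × 68.0)/140.4 = 35.1 kΩ.

V_th = 5.62 V, R_th = 35.1 kΩ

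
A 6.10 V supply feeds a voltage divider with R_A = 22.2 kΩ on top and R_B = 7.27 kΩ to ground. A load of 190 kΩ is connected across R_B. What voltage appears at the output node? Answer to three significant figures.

V_out ≈ 1.46 V

The load sits in parallel with R_B: R_B‖R_L = (7.27 × 190) / (7.27 + 190) = 7.002 kΩ.
V_out = 6.10 × 7.002 / (22.2 + 7.002) = 6.10 × 7.002/29.20 = 1.46 V.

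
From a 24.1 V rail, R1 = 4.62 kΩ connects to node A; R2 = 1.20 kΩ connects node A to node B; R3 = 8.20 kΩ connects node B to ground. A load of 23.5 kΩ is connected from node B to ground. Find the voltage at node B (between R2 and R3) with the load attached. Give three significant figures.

V ≈ 12.3 V

At node B, R3 is in parallel with the load: R3‖R_L = 6.079 kΩ.
Below node A the resistance is R2 + (R3‖R_L) = 7.279 kΩ, so V_A = 24.1 × 7.279/11.90 = 14.74 V.
Then V_B = V_A × (R3‖R_L)/(R2 + R3‖R_L) = 14.74 × 6.079/7.279 = 12.3 V.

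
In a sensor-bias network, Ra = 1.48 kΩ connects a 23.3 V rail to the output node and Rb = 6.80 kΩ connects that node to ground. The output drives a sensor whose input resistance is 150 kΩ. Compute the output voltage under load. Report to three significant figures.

V_out ≈ 19.0 V

The load sits in parallel with Rb: Rb‖R_L = (6.80 × 150) / (6.80 + 150) = 6.505 kΩ.
V_out = 23.3 × 6.505 / (1.48 + 6.505) = 23.3 × 6.505/7.985 = 19.0 V.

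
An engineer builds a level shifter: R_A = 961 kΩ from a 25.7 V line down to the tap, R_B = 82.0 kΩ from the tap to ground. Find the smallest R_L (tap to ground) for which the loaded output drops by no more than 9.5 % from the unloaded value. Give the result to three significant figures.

Output resistance R_th = R_A‖R_B = (961 × 82.0)/1043 = 75.55 kΩ.
The fractional drop is R_th/(R_th + R_L); requiring this ≤ 0.0950 gives R_L ≥ R_th(1/0.0950 − 1) = 75.55 × 9.526 = 720 kΩ.

R_L(min) ≈ 720 kΩ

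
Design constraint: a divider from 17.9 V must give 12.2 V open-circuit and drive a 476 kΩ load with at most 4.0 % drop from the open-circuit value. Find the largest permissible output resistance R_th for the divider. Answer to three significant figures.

Loading drop = R_th/(R_th + R_L) ≤ 0.0400, so R_th ≤ R_L · ε/(1−ε) = 476 kΩ × 0.0400/0.9600 = 19.8 kΩ.
(Any R1, R2 with R2/(R1+R2) = 0.682 and R1‖R2 ≤ 19.8 kΩ will meet the spec.)

R_th ≤ 19.8 kΩ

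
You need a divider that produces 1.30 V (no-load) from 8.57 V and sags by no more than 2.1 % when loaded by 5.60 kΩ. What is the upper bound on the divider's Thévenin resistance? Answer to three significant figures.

R_th ≤ 120 Ω

Loading drop = R_th/(R_th + R_L) ≤ 0.0210, so R_th ≤ R_L · ε/(1−ε) = 5.60 kΩ × 0.0210/0.9790 = 120 Ω.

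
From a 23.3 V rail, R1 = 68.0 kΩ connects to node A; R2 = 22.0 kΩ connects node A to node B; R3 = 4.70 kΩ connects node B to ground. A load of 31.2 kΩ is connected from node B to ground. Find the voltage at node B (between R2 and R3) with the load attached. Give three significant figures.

At node B, R3 is in parallel with the load: R3‖R_L = 4.085 kΩ.
Below node A the resistance is R2 + (R3‖R_L) = 26.08 kΩ, so V_A = 23.3 × 26.08/94.08 = 6.460 V.
Then V_B = V_A × (R3‖R_L)/(R2 + R3‖R_L) = 6.460 × 4.085/26.08 = 1.01 V.

V ≈ 1.01 V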